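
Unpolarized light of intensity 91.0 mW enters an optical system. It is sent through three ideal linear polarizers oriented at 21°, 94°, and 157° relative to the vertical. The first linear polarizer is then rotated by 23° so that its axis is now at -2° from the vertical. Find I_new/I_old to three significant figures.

I_new/I_old ≈ 0.128

Before rotation:
Unpolarized light through the first polarizer → I₁ = ½ I₀, now polarized at 21°.
I₂ = I₁ cos²(94° − 21°) = 0.5 I₀ · cos²(73°) = 0.04274 I₀.
I₃ = I₂ cos²(157° − 94°) = 0.04274 I₀ · cos²(63°) = 0.008809 I₀.
After rotation:
Unpolarized light through the first polarizer → I₁ = ½ I₀, now polarized at -2°.
Angle between axes 1 and 2: 84°. I₂ = 0.5 I₀ · cos²(84°) = 0.005463 I₀.
I₃ = I₂ cos²(157° − 94°) = 0.005463 I₀ · cos²(63°) = 0.001126 I₀.
Ratio = 0.001126 / 0.008809 = 0.1278.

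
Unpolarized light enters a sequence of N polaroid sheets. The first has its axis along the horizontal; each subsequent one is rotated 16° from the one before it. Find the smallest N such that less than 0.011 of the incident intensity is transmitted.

First polarizer halves the unpolarized light: factor 1/2.
Each further stage multiplies by cos²(16°) = 0.924.
After N polarizers: T = 0.5·0.924^(N−1). Require T < 0.011 ⇒ N−1 > ln(0.011/0.5)/ln(0.924) = 48.30, so N−1 ≥ 49 and N = 50.
Check: N=50 gives T = 0.01041 < 0.011; N=49 gives T = 0.01127.

N = 50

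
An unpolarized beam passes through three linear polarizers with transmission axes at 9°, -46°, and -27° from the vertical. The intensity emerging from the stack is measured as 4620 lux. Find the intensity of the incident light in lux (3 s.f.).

I₀ ≈ 3.14e4 lux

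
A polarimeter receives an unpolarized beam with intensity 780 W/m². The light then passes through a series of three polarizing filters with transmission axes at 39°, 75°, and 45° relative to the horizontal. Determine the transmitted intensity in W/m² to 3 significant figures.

I ≈ 191 W/m²

Unpolarized light through the first polarizer → I₁ = 780 W/m²/2 = 390 W/m², polarized at 39°.
I₂ = I₁ · cos²(36°) = 390 · 0.6545 = 255.3 W/m².
I₃ = I₂ · cos²(30°) = 255.3 · 0.75 = 191.4 W/m².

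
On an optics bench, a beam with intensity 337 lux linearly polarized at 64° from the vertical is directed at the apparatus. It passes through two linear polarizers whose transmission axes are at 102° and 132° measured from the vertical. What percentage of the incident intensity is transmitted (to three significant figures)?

By Malus's law, I₁ = 337 lux · cos²(38°) = 209.3 lux.
I₂ = I₁ · cos²(30°) = 209.3 · 0.75 = 156.9 lux.
That is 46.57% of the incident intensity.

≈ 46.6%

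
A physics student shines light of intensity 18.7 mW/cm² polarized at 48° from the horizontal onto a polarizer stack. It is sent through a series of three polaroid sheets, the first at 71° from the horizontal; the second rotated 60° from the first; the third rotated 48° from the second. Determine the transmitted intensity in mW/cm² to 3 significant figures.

I₁ = 18.7 mW/cm² · cos²(23°) = 15.85 mW/cm².
I₂ = I₁ · cos²(60°) = 15.85 · 0.25 = 3.961 mW/cm².
I₃ = I₂ · cos²(48°) = 3.961 · 0.4477 = 1.774 mW/cm².

I ≈ 1.77 mW/cm²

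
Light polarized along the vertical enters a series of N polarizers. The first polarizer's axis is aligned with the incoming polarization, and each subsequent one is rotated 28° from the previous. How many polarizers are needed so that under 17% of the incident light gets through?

N = 9

First polarizer is aligned with the polarization: full transmission.
Each further stage multiplies by cos²(28°) = 0.7796.
After N polarizers: T = 0.7796^(N−1). Require T < 0.17 ⇒ N−1 > ln(0.17)/ln(0.7796) = 7.12, so N−1 ≥ 8 and N = 9.
Check: N=9 gives T = 0.1364 < 0.17; N=8 gives T = 0.175.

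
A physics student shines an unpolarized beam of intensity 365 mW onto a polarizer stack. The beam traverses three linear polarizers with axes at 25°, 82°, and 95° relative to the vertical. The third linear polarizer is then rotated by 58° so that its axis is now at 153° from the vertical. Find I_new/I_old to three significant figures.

I_new/I_old ≈ 0.112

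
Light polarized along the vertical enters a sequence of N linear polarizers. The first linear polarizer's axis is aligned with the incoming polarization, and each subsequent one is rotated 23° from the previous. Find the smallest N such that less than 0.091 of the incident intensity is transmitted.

First polarizer is aligned with the polarization: full transmission.
Each further stage multiplies by cos²(23°) = 0.8473.
After N polarizers: T = 0.8473^(N−1). Require T < 0.091 ⇒ N−1 > ln(0.091)/ln(0.8473) = 14.47, so N−1 ≥ 15 and N = 16.
Check: N=16 gives T = 0.08333 < 0.091; N=15 gives T = 0.09834.

N = 16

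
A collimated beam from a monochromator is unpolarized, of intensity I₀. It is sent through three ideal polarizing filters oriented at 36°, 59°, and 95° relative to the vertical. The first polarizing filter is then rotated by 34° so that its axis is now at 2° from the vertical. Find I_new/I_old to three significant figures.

I_new/I_old ≈ 0.350

Before rotation:
Unpolarized light through the first polarizer → I₁ = ½ I₀, now polarized at 36°.
I₂ = I₁ cos²(59° − 36°) = 0.5 I₀ · cos²(23°) = 0.4237 I₀.
I₃ = I₂ cos²(95° − 59°) = 0.4237 I₀ · cos²(36°) = 0.2773 I₀.
After rotation:
Unpolarized light through the first polarizer → I₁ = ½ I₀, now polarized at 2°.
I₂ = I₁ cos²(59° − 2°) = 0.5 I₀ · cos²(57°) = 0.1483 I₀.
I₃ = I₂ cos²(95° − 59°) = 0.1483 I₀ · cos²(36°) = 0.09707 I₀.
Ratio = 0.09707 / 0.2773 = 0.3501.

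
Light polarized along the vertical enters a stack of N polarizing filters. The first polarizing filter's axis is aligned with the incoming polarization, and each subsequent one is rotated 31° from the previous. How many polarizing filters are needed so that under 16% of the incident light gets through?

N = 7

First polarizer is aligned with the polarization: full transmission.
Each further stage multiplies by cos²(31°) = 0.7347.
After N polarizers: T = 0.7347^(N−1). Require T < 0.16 ⇒ N−1 > ln(0.16)/ln(0.7347) = 5.95, so N−1 ≥ 6 and N = 7.
Check: N=7 gives T = 0.1573 < 0.16; N=6 gives T = 0.2141.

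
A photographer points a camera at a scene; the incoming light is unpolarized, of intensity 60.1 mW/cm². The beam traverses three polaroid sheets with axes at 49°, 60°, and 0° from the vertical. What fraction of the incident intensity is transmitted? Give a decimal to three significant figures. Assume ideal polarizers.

I/I₀ ≈ 0.120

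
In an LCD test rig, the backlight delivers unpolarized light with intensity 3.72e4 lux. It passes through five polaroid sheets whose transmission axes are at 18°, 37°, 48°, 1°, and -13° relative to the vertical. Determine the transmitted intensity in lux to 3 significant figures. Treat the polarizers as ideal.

I ≈ 7020 lux

Unpolarized light through the first polarizer → I₁ = 3.72e4 lux/2 = 1.86e+04 lux, polarized at 18°.
I₂ = I₁ · cos²(19°) = 1.86e+04 · 0.894 = 1.663e+04 lux.
I₃ = I₂ · cos²(11°) = 1.663e+04 · 0.9636 = 1.602e+04 lux.
I₄ = I₃ · cos²(47°) = 1.602e+04 · 0.4651 = 7453 lux.
I₅ = I₄ · cos²(14°) = 7453 · 0.9415 = 7017 lux.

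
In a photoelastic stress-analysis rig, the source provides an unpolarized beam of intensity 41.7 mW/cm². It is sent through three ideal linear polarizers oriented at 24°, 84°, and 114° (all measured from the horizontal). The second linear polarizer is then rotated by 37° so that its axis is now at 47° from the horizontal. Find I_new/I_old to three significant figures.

I_new/I_old ≈ 0.690

Before rotation:
Unpolarized light through the first polarizer → I₁ = ½ I₀, now polarized at 24°.
I₂ = I₁ cos²(84° − 24°) = 0.5 I₀ · cos²(60°) = 0.125 I₀.
I₃ = I₂ cos²(114° − 84°) = 0.125 I₀ · cos²(30°) = 0.09375 I₀.
After rotation:
Unpolarized light through the first polarizer → I₁ = ½ I₀, now polarized at 24°.
I₂ = I₁ cos²(47° − 24°) = 0.5 I₀ · cos²(23°) = 0.4237 I₀.
I₃ = I₂ cos²(114° − 47°) = 0.4237 I₀ · cos²(67°) = 0.06468 I₀.
Ratio = 0.06468 / 0.09375 = 0.6899.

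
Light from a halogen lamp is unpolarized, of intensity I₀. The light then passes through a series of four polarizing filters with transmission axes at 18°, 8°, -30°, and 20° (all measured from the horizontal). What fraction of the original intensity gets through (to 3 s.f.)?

Unpolarized light through the first polarizer → I₁ = ½ I₀, now polarized at 18°.
I₂ = I₁ cos²(8° − 18°) = 0.5 I₀ · cos²(10°) = 0.4849 I₀.
I₃ = I₂ cos²(-30° − 8°) = 0.4849 I₀ · cos²(38°) = 0.3011 I₀.
I₄ = I₃ cos²(20° + 30°) = 0.3011 I₀ · cos²(50°) = 0.1244 I₀.
Transmitted fraction = 0.1244.

≈ 0.124 I₀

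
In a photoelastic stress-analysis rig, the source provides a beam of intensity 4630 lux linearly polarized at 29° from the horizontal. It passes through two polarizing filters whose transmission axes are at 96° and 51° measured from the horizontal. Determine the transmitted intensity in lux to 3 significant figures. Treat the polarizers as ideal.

I ≈ 353 lux

I₁ = 4630 lux · cos²(67°) = 706.9 lux.
I₂ = I₁ · cos²(45°) = 706.9 · 0.5 = 353.4 lux.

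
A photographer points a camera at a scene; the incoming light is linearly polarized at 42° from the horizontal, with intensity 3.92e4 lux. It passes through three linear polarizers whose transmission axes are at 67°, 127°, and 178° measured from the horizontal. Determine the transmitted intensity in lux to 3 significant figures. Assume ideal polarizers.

By Malus's law, I₁ = 3.92e4 lux · cos²(25°) = 3.22e+04 lux.
I₂ = I₁ · cos²(60°) = 3.22e+04 · 0.25 = 8050 lux.
I₃ = I₂ · cos²(51°) = 8050 · 0.396 = 3188 lux.

I ≈ 3190 lux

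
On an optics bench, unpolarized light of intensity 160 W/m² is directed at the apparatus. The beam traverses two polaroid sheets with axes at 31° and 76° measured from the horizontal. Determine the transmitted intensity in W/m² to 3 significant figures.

I ≈ 40.0 W/m²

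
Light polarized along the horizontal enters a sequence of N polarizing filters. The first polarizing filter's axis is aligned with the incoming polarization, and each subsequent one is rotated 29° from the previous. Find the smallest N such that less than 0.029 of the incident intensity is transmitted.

First polarizer is aligned with the polarization: full transmission.
Each further stage multiplies by cos²(29°) = 0.765.
After N polarizers: T = 0.765^(N−1). Require T < 0.029 ⇒ N−1 > ln(0.029)/ln(0.765) = 13.21, so N−1 ≥ 14 and N = 15.
Check: N=15 gives T = 0.02349 < 0.029; N=14 gives T = 0.03071.

N = 15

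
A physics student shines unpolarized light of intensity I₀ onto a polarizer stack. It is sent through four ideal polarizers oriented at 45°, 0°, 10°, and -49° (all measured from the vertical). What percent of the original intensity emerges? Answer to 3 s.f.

≈ 6.43%

Unpolarized light through the first polarizer → I₁ = ½ I₀, now polarized at 45°.
I₂ = I₁ cos²(0° − 45°) = 0.5 I₀ · cos²(45°) = 0.25 I₀.
I₃ = I₂ cos²(10° − 0°) = 0.25 I₀ · cos²(10°) = 0.2425 I₀.
I₄ = I₃ cos²(-49° − 10°) = 0.2425 I₀ · cos²(59°) = 0.06432 I₀.
That is 6.432% of the incident intensity.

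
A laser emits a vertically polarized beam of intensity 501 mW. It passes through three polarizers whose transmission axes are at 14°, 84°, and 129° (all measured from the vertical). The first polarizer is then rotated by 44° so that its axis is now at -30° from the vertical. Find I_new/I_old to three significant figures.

Before rotation:
By Malus's law, I₁ = I₀ cos²(14° − 0°) = I₀ cos²(14°) = 0.9415 I₀.
I₂ = I₁ cos²(84° − 14°) = 0.9415 I₀ · cos²(70°) = 0.1101 I₀.
I₃ = I₂ cos²(129° − 84°) = 0.1101 I₀ · cos²(45°) = 0.05507 I₀.
After rotation:
I₁ = I₀ cos²(-30° − 0°) = I₀ cos²(30°) = 0.75 I₀.
Angle between axes 1 and 2: 66°. I₂ = 0.75 I₀ · cos²(66°) = 0.1241 I₀.
I₃ = I₂ cos²(129° − 84°) = 0.1241 I₀ · cos²(45°) = 0.06204 I₀.
Ratio = 0.06204 / 0.05507 = 1.127.

I_new/I_old ≈ 1.13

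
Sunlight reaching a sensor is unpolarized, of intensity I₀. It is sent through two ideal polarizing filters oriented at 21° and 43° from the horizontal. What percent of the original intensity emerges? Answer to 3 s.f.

≈ 43.0%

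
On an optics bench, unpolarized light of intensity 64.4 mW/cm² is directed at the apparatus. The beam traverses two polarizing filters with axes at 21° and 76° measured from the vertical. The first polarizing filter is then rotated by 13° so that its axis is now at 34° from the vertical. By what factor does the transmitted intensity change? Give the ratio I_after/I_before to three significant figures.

I_new/I_old ≈ 1.68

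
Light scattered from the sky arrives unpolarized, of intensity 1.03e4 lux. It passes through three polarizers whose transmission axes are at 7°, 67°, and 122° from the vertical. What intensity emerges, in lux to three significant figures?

Unpolarized light through the first polarizer → I₁ = 1.03e4 lux/2 = 5150 lux, polarized at 7°.
I₂ = I₁ · cos²(60°) = 5150 · 0.25 = 1288 lux.
I₃ = I₂ · cos²(55°) = 1288 · 0.329 = 423.6 lux.

I ≈ 424 lux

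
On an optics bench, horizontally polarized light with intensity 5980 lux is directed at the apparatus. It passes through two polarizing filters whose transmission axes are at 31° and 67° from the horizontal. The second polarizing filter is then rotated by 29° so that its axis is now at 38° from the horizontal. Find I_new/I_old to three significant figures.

I_new/I_old ≈ 1.51

Before rotation:
I₁ = I₀ cos²(31° − 0°) = I₀ cos²(31°) = 0.7347 I₀.
I₂ = I₁ cos²(67° − 31°) = 0.7347 I₀ · cos²(36°) = 0.4809 I₀.
After rotation:
I₁ = I₀ cos²(31° − 0°) = I₀ cos²(31°) = 0.7347 I₀.
I₂ = I₁ cos²(38° − 31°) = 0.7347 I₀ · cos²(7°) = 0.7238 I₀.
Ratio = 0.7238 / 0.4809 = 1.505.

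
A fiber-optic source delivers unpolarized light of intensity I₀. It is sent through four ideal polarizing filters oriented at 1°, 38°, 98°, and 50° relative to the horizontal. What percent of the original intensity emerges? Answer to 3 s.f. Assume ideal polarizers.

≈ 3.57%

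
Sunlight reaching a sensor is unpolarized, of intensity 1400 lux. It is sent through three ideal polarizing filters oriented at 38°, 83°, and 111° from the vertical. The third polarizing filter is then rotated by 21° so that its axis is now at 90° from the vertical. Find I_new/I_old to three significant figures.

I_new/I_old ≈ 1.26

Before rotation:
Unpolarized light through the first polarizer → I₁ = ½ I₀, now polarized at 38°.
I₂ = I₁ cos²(83° − 38°) = 0.5 I₀ · cos²(45°) = 0.25 I₀.
I₃ = I₂ cos²(111° − 83°) = 0.25 I₀ · cos²(28°) = 0.1949 I₀.
After rotation:
Unpolarized light through the first polarizer → I₁ = ½ I₀, now polarized at 38°.
I₂ = I₁ cos²(83° − 38°) = 0.5 I₀ · cos²(45°) = 0.25 I₀.
I₃ = I₂ cos²(90° − 83°) = 0.25 I₀ · cos²(7°) = 0.2463 I₀.
Ratio = 0.2463 / 0.1949 = 1.264.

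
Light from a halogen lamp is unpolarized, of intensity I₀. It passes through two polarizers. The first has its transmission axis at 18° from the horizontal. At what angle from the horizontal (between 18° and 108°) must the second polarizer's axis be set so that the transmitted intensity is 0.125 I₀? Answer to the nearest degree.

Unpolarized light through the first polarizer → I₁ = ½ I₀, now polarized at 18°.
Need I₂/I₀ = 0.125, so cos²(θ − 18°) = 0.125 / 0.5 = 0.25.
θ − 18° = arccos(√0.25) = 60.0°, giving θ ≈ 18 + 60.0 = 78.0°.

θ ≈ 78°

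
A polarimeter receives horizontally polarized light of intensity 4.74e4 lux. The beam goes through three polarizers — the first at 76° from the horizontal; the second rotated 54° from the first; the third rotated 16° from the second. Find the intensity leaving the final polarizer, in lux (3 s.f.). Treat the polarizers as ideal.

I ≈ 886 lux

By Malus's law, I₁ = 4.74e4 lux · cos²(76°) = 2774 lux.
I₂ = I₁ · cos²(54°) = 2774 · 0.3455 = 958.4 lux.
I₃ = I₂ · cos²(16°) = 958.4 · 0.924 = 885.6 lux.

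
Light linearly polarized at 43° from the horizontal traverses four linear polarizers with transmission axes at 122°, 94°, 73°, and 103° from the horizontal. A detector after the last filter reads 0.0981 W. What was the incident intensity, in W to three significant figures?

I₀ ≈ 5.29 W

By Malus's law, I₁ = I₀ cos²(122° − 43°) = I₀ cos²(79°) = 0.03641 I₀.
I₂ = I₁ cos²(94° − 122°) = 0.03641 I₀ · cos²(28°) = 0.02838 I₀.
I₃ = I₂ cos²(73° − 94°) = 0.02838 I₀ · cos²(21°) = 0.02474 I₀.
I₄ = I₃ cos²(103° − 73°) = 0.02474 I₀ · cos²(30°) = 0.01855 I₀.
So 0.0981 W = 0.01855 I₀, giving I₀ = 0.0981/0.01855 = 5.287 W.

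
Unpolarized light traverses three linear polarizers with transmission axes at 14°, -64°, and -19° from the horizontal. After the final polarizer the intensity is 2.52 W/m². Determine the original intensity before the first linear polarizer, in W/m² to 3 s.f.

Unpolarized light through the first polarizer → I₁ = ½ I₀, now polarized at 14°.
I₂ = I₁ cos²(-64° − 14°) = 0.5 I₀ · cos²(78°) = 0.02161 I₀.
I₃ = I₂ cos²(-19° + 64°) = 0.02161 I₀ · cos²(45°) = 0.01081 I₀.
So 2.52 W/m² = 0.01081 I₀, giving I₀ = 2.52/0.01081 = 233.2 W/m².

I₀ ≈ 233 W/m²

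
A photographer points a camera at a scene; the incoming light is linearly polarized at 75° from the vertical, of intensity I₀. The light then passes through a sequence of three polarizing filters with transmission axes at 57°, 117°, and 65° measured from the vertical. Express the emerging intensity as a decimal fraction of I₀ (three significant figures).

I₁ = I₀ cos²(57° − 75°) = I₀ cos²(18°) = 0.9045 I₀.
I₂ = I₁ cos²(117° − 57°) = 0.9045 I₀ · cos²(60°) = 0.2261 I₀.
I₃ = I₂ cos²(65° − 117°) = 0.2261 I₀ · cos²(52°) = 0.08571 I₀.
Transmitted fraction = 0.08571.

≈ 0.0857 I₀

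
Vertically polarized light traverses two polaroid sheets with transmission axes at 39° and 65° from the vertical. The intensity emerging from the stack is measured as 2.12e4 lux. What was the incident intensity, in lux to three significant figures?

I₀ ≈ 4.35e4 lux

By Malus's law, I₁ = I₀ cos²(39° − 0°) = I₀ cos²(39°) = 0.604 I₀.
I₂ = I₁ cos²(65° − 39°) = 0.604 I₀ · cos²(26°) = 0.4879 I₀.
So 2.12e4 lux = 0.4879 I₀, giving I₀ = 2.12e4/0.4879 = 4.345e+04 lux.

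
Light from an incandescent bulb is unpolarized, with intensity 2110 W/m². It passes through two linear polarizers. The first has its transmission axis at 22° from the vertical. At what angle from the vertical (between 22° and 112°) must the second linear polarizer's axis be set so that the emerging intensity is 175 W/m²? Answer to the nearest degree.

Unpolarized light through the first polarizer → I₁ = ½ I₀, now polarized at 22°.
Target fraction: 175 / 2110 W/m² = 0.08294 of I₀.
Need I₂/I₀ = 0.08294, so cos²(θ − 22°) = 0.08294 / 0.5 = 0.1659.
θ − 22° = arccos(√0.1659) = 66.0°, giving θ ≈ 22 + 66.0 = 88.0°.

θ ≈ 88°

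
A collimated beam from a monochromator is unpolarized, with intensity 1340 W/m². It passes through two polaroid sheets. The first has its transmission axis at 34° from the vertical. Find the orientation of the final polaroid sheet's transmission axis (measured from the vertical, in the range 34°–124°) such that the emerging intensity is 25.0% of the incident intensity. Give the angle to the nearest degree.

Unpolarized light through the first polarizer → I₁ = ½ I₀, now polarized at 34°.
Need I₂/I₀ = 0.25, so cos²(θ − 34°) = 0.25 / 0.5 = 0.5.
θ − 34° = arccos(√0.5) = 45.0°, giving θ ≈ 34 + 45.0 = 79.0°.

θ ≈ 79°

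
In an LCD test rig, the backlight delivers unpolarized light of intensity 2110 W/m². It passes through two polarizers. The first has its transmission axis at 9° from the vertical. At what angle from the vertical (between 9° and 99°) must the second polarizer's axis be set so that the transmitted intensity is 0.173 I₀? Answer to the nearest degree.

Unpolarized light through the first polarizer → I₁ = ½ I₀, now polarized at 9°.
Need I₂/I₀ = 0.173, so cos²(θ − 9°) = 0.173 / 0.5 = 0.346.
θ − 9° = arccos(√0.346) = 54.0°, giving θ ≈ 9 + 54.0 = 63.0°.

θ ≈ 63°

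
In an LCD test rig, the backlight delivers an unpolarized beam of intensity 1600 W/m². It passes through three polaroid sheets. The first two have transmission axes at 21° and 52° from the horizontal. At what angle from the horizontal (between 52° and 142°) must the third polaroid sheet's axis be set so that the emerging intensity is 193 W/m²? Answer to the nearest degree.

θ ≈ 107°

Unpolarized light through the first polarizer → I₁ = ½ I₀, now polarized at 21°.
I₂ = I₁ cos²(52° − 21°) = 0.5 I₀ · cos²(31°) = 0.3674 I₀.
Target fraction: 193 / 1600 W/m² = 0.1206 of I₀.
Need I₃/I₀ = 0.1206, so cos²(θ − 52°) = 0.1206 / 0.3674 = 0.3283.
θ − 52° = arccos(√0.3283) = 55.0°, giving θ ≈ 52 + 55.0 = 107.0°.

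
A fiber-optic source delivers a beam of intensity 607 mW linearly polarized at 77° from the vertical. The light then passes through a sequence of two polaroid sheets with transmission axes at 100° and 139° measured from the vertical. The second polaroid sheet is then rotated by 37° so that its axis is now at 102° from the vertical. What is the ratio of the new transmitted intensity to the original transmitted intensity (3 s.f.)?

I_new/I_old ≈ 1.65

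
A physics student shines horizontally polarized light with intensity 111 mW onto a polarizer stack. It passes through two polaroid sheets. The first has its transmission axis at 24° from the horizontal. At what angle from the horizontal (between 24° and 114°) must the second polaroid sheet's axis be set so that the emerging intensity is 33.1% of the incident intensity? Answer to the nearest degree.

By Malus's law, I₁ = I₀ cos²(24° − 0°) = I₀ cos²(24°) = 0.8346 I₀.
Need I₂/I₀ = 0.331, so cos²(θ − 24°) = 0.331 / 0.8346 = 0.3966.
θ − 24° = arccos(√0.3966) = 51.0°, giving θ ≈ 24 + 51.0 = 75.0°.

θ ≈ 75°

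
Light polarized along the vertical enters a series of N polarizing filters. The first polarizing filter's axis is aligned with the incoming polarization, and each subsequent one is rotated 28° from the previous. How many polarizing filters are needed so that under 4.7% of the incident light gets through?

First polarizer is aligned with the polarization: full transmission.
Each further stage multiplies by cos²(28°) = 0.7796.
After N polarizers: T = 0.7796^(N−1). Require T < 0.047 ⇒ N−1 > ln(0.047)/ln(0.7796) = 12.28, so N−1 ≥ 13 and N = 14.
Check: N=14 gives T = 0.03929 < 0.047; N=13 gives T = 0.0504.

N = 14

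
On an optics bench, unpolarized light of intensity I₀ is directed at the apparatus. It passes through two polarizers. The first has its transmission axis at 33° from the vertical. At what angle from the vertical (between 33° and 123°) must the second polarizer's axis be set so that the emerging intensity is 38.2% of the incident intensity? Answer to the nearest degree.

θ ≈ 62°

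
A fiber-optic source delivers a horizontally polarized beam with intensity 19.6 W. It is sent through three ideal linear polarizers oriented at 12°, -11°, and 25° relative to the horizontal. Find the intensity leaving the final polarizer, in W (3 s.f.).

I ≈ 10.4 W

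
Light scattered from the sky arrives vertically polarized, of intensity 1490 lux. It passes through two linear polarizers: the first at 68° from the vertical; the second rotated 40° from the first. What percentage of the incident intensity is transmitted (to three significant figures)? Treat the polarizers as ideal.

≈ 8.23%

I₁ = 1490 lux · cos²(68°) = 209.1 lux.
I₂ = I₁ · cos²(40°) = 209.1 · 0.5868 = 122.7 lux.
That is 8.235% of the incident intensity.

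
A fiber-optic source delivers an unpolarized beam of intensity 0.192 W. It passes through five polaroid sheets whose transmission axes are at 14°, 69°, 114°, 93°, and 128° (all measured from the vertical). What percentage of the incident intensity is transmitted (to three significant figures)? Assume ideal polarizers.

≈ 4.81%

Unpolarized light through the first polarizer → I₁ = 0.192 W/2 = 0.096 W, polarized at 14°.
I₂ = I₁ · cos²(55°) = 0.096 · 0.329 = 0.03158 W.
I₃ = I₂ · cos²(45°) = 0.03158 · 0.5 = 0.01579 W.
I₄ = I₃ · cos²(21°) = 0.01579 · 0.8716 = 0.01376 W.
I₅ = I₄ · cos²(35°) = 0.01376 · 0.671 = 0.009235 W.
That is 4.81% of the incident intensity.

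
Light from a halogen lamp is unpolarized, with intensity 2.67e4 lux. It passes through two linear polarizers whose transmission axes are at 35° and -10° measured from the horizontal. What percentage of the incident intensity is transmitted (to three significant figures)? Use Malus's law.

≈ 25.0%

Unpolarized light through the first polarizer → I₁ = 2.67e4 lux/2 = 1.335e+04 lux, polarized at 35°.
I₂ = I₁ · cos²(45°) = 1.335e+04 · 0.5 = 6675 lux.
That is 25% of the incident intensity.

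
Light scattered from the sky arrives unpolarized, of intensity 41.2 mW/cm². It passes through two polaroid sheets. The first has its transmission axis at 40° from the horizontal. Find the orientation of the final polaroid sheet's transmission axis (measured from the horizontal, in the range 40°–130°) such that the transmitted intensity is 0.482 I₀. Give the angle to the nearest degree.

Unpolarized light through the first polarizer → I₁ = ½ I₀, now polarized at 40°.
Need I₂/I₀ = 0.482, so cos²(θ − 40°) = 0.482 / 0.5 = 0.964.
θ − 40° = arccos(√0.964) = 10.9°, giving θ ≈ 40 + 10.9 = 50.9°.

θ ≈ 51°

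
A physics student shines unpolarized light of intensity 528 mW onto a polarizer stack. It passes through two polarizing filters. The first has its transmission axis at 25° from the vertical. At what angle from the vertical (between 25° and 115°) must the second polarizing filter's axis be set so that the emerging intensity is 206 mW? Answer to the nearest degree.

Unpolarized light through the first polarizer → I₁ = ½ I₀, now polarized at 25°.
Target fraction: 206 / 528 mW = 0.3902 of I₀.
Need I₂/I₀ = 0.3902, so cos²(θ − 25°) = 0.3902 / 0.5 = 0.7803.
θ − 25° = arccos(√0.7803) = 28.0°, giving θ ≈ 25 + 28.0 = 53.0°.

θ ≈ 53°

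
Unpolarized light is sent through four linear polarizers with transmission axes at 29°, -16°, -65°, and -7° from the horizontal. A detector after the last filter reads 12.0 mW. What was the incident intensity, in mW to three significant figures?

I₀ ≈ 397 mW

Unpolarized light through the first polarizer → I₁ = ½ I₀, now polarized at 29°.
I₂ = I₁ cos²(-16° − 29°) = 0.5 I₀ · cos²(45°) = 0.25 I₀.
I₃ = I₂ cos²(-65° + 16°) = 0.25 I₀ · cos²(49°) = 0.1076 I₀.
I₄ = I₃ cos²(-7° + 65°) = 0.1076 I₀ · cos²(58°) = 0.03022 I₀.
So 12.0 mW = 0.03022 I₀, giving I₀ = 12.0/0.03022 = 397.1 mW.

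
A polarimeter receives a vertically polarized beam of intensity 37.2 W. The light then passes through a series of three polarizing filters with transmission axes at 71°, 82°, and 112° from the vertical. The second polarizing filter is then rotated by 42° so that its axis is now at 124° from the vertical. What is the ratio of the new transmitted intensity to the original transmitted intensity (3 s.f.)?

I_new/I_old ≈ 0.479

Before rotation:
I₁ = I₀ cos²(71° − 0°) = I₀ cos²(71°) = 0.106 I₀.
I₂ = I₁ cos²(82° − 71°) = 0.106 I₀ · cos²(11°) = 0.1021 I₀.
I₃ = I₂ cos²(112° − 82°) = 0.1021 I₀ · cos²(30°) = 0.0766 I₀.
After rotation:
I₁ = I₀ cos²(71° − 0°) = I₀ cos²(71°) = 0.106 I₀.
I₂ = I₁ cos²(124° − 71°) = 0.106 I₀ · cos²(53°) = 0.03839 I₀.
I₃ = I₂ cos²(112° − 124°) = 0.03839 I₀ · cos²(12°) = 0.03673 I₀.
Ratio = 0.03673 / 0.0766 = 0.4795.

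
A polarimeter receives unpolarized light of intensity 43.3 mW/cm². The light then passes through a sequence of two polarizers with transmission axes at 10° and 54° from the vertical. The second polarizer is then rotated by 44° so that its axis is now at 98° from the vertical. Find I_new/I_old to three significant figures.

I_new/I_old ≈ 0.00235

Before rotation:
Unpolarized light through the first polarizer → I₁ = ½ I₀, now polarized at 10°.
I₂ = I₁ cos²(54° − 10°) = 0.5 I₀ · cos²(44°) = 0.2587 I₀.
After rotation:
Unpolarized light through the first polarizer → I₁ = ½ I₀, now polarized at 10°.
I₂ = I₁ cos²(98° − 10°) = 0.5 I₀ · cos²(88°) = 0.000609 I₀.
Ratio = 0.000609 / 0.2587 = 0.002354.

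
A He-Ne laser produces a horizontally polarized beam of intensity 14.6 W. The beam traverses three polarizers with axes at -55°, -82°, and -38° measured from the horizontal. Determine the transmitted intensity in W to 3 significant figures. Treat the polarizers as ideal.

I ≈ 1.97 W

By Malus's law, I₁ = 14.6 W · cos²(55°) = 4.803 W.
I₂ = I₁ · cos²(27°) = 4.803 · 0.7939 = 3.813 W.
I₃ = I₂ · cos²(44°) = 3.813 · 0.5174 = 1.973 W.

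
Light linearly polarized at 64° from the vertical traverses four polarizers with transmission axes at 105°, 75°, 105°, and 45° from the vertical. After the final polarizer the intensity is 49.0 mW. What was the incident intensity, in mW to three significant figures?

By Malus's law, I₁ = I₀ cos²(105° − 64°) = I₀ cos²(41°) = 0.5696 I₀.
I₂ = I₁ cos²(75° − 105°) = 0.5696 I₀ · cos²(30°) = 0.4272 I₀.
I₃ = I₂ cos²(105° − 75°) = 0.4272 I₀ · cos²(30°) = 0.3204 I₀.
I₄ = I₃ cos²(45° − 105°) = 0.3204 I₀ · cos²(60°) = 0.0801 I₀.
So 49.0 mW = 0.0801 I₀, giving I₀ = 49.0/0.0801 = 611.7 mW.

I₀ ≈ 612 mW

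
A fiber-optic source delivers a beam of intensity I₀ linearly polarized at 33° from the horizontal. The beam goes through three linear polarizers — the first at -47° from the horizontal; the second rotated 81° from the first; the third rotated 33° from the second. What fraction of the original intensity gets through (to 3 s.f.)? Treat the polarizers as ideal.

I₁ = I₀ cos²(-47° − 33°) = I₀ cos²(80°) = 0.03015 I₀.
I₂ = I₁ cos²(81°) = 0.03015 · 0.02447 I₀ = 0.0007379 I₀.
I₃ = I₂ cos²(33°) = 0.0007379 · 0.7034 I₀ = 0.000519 I₀.
Transmitted fraction = 0.000519.

≈ 0.000519 I₀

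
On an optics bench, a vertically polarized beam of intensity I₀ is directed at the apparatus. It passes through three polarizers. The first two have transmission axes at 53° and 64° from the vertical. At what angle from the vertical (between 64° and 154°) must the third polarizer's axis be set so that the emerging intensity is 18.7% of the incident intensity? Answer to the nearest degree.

I₁ = I₀ cos²(53° − 0°) = I₀ cos²(53°) = 0.3622 I₀.
I₂ = I₁ cos²(64° − 53°) = 0.3622 I₀ · cos²(11°) = 0.349 I₀.
Need I₃/I₀ = 0.187, so cos²(θ − 64°) = 0.187 / 0.349 = 0.5358.
θ − 64° = arccos(√0.5358) = 42.9°, giving θ ≈ 64 + 42.9 = 106.9°.

θ ≈ 107°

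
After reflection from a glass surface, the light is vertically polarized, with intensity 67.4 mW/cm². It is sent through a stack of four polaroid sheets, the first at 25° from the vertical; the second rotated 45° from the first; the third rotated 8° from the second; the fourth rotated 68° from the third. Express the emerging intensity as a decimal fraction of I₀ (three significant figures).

I₁ = 67.4 mW/cm² · cos²(25°) = 55.36 mW/cm².
I₂ = I₁ · cos²(45°) = 55.36 · 0.5 = 27.68 mW/cm².
I₃ = I₂ · cos²(8°) = 27.68 · 0.9806 = 27.14 mW/cm².
I₄ = I₃ · cos²(68°) = 27.14 · 0.1403 = 3.809 mW/cm².
Transmitted fraction = 0.05652.

I/I₀ ≈ 0.0565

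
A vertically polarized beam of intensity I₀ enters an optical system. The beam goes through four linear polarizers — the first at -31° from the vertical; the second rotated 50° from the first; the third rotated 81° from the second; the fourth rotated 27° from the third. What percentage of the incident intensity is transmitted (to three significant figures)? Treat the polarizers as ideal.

≈ 0.590%

I₁ = I₀ cos²(-31° − 0°) = I₀ cos²(31°) = 0.7347 I₀.
I₂ = I₁ cos²(50°) = 0.7347 · 0.4132 I₀ = 0.3036 I₀.
I₃ = I₂ cos²(81°) = 0.3036 · 0.02447 I₀ = 0.007429 I₀.
I₄ = I₃ cos²(27°) = 0.007429 · 0.7939 I₀ = 0.005898 I₀.
That is 0.5898% of the incident intensity.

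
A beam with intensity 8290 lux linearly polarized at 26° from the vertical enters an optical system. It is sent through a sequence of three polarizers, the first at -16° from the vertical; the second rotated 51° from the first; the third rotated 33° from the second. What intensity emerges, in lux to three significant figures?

I₁ = 8290 lux · cos²(42°) = 4578 lux.
I₂ = I₁ · cos²(51°) = 4578 · 0.396 = 1813 lux.
I₃ = I₂ · cos²(33°) = 1813 · 0.7034 = 1275 lux.

I ≈ 1280 lux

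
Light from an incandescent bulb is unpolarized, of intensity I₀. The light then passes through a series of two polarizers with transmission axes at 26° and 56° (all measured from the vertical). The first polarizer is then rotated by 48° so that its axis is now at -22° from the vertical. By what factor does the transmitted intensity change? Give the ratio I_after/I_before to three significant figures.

I_new/I_old ≈ 0.0576

Before rotation:
Unpolarized light through the first polarizer → I₁ = ½ I₀, now polarized at 26°.
I₂ = I₁ cos²(56° − 26°) = 0.5 I₀ · cos²(30°) = 0.375 I₀.
After rotation:
Unpolarized light through the first polarizer → I₁ = ½ I₀, now polarized at -22°.
I₂ = I₁ cos²(56° + 22°) = 0.5 I₀ · cos²(78°) = 0.02161 I₀.
Ratio = 0.02161 / 0.375 = 0.05764.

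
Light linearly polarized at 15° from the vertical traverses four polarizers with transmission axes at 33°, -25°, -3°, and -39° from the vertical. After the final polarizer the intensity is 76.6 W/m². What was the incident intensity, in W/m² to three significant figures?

I₀ ≈ 536 W/m²

By Malus's law, I₁ = I₀ cos²(33° − 15°) = I₀ cos²(18°) = 0.9045 I₀.
I₂ = I₁ cos²(-25° − 33°) = 0.9045 I₀ · cos²(58°) = 0.254 I₀.
I₃ = I₂ cos²(-3° + 25°) = 0.254 I₀ · cos²(22°) = 0.2184 I₀.
I₄ = I₃ cos²(-39° + 3°) = 0.2184 I₀ · cos²(36°) = 0.1429 I₀.
So 76.6 W/m² = 0.1429 I₀, giving I₀ = 76.6/0.1429 = 536 W/m².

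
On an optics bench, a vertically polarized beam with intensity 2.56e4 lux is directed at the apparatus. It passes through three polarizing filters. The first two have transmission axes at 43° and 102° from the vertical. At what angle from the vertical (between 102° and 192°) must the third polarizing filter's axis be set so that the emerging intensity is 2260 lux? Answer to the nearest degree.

θ ≈ 140°

I₁ = I₀ cos²(43° − 0°) = I₀ cos²(43°) = 0.5349 I₀.
I₂ = I₁ cos²(102° − 43°) = 0.5349 I₀ · cos²(59°) = 0.1419 I₀.
Target fraction: 2260 / 2.56e4 lux = 0.08828 of I₀.
Need I₃/I₀ = 0.08828, so cos²(θ − 102°) = 0.08828 / 0.1419 = 0.6222.
θ − 102° = arccos(√0.6222) = 37.9°, giving θ ≈ 102 + 37.9 = 139.9°.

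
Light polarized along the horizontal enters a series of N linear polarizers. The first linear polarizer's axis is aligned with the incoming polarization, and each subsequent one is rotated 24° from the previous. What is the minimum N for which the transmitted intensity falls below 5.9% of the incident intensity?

N = 17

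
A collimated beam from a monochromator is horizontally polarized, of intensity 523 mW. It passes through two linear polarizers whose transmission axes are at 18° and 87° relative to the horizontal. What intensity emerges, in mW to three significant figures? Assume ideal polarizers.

I₁ = 523 mW · cos²(18°) = 473.1 mW.
I₂ = I₁ · cos²(69°) = 473.1 · 0.1284 = 60.75 mW.

I ≈ 60.8 mW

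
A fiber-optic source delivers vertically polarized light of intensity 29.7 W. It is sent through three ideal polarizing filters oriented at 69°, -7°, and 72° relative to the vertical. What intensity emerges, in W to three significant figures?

I₁ = 29.7 W · cos²(69°) = 3.814 W.
I₂ = I₁ · cos²(76°) = 3.814 · 0.05853 = 0.2232 W.
I₃ = I₂ · cos²(79°) = 0.2232 · 0.03641 = 0.008128 W.

I ≈ 0.00813 W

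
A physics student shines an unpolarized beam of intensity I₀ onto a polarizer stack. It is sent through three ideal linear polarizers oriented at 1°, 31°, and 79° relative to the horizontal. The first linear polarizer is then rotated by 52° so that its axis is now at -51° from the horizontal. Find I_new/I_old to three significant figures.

Before rotation:
Unpolarized light through the first polarizer → I₁ = ½ I₀, now polarized at 1°.
I₂ = I₁ cos²(31° − 1°) = 0.5 I₀ · cos²(30°) = 0.375 I₀.
I₃ = I₂ cos²(79° − 31°) = 0.375 I₀ · cos²(48°) = 0.1679 I₀.
After rotation:
Unpolarized light through the first polarizer → I₁ = ½ I₀, now polarized at -51°.
I₂ = I₁ cos²(31° + 51°) = 0.5 I₀ · cos²(82°) = 0.009685 I₀.
I₃ = I₂ cos²(79° − 31°) = 0.009685 I₀ · cos²(48°) = 0.004336 I₀.
Ratio = 0.004336 / 0.1679 = 0.02583.

I_new/I_old ≈ 0.0258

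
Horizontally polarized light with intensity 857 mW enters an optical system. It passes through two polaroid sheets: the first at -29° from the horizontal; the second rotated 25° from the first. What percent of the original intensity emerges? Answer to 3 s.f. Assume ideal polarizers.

≈ 62.8%

I₁ = 857 mW · cos²(29°) = 655.6 mW.
I₂ = I₁ · cos²(25°) = 655.6 · 0.8214 = 538.5 mW.
That is 62.83% of the incident intensity.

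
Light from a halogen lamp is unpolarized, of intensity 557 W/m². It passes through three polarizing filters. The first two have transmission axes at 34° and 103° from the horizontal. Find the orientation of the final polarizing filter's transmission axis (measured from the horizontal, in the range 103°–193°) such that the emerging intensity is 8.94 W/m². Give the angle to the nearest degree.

Unpolarized light through the first polarizer → I₁ = ½ I₀, now polarized at 34°.
I₂ = I₁ cos²(103° − 34°) = 0.5 I₀ · cos²(69°) = 0.06421 I₀.
Target fraction: 8.94 / 557 W/m² = 0.01605 of I₀.
Need I₃/I₀ = 0.01605, so cos²(θ − 103°) = 0.01605 / 0.06421 = 0.25.
θ − 103° = arccos(√0.25) = 60.0°, giving θ ≈ 103 + 60.0 = 163.0°.

θ ≈ 163°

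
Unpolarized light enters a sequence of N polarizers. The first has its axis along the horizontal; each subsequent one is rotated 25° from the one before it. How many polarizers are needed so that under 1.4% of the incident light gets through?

N = 20

First polarizer halves the unpolarized light: factor 1/2.
Each further stage multiplies by cos²(25°) = 0.8214.
After N polarizers: T = 0.5·0.8214^(N−1). Require T < 0.014 ⇒ N−1 > ln(0.014/0.5)/ln(0.8214) = 18.17, so N−1 ≥ 19 and N = 20.
Check: N=20 gives T = 0.0119 < 0.014; N=19 gives T = 0.01448.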